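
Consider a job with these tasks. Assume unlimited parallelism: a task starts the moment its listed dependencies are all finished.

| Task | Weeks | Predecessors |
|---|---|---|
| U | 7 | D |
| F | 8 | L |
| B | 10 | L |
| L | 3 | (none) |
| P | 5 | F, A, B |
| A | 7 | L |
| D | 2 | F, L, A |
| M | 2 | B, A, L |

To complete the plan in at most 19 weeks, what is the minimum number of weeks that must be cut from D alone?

Current finish: 20 weeks; target: 19.
D is on every critical path, so each week cut from D cuts the finish by one (this holds down to a finish of 19).
Need 20 − 19 = 1 week off D → D becomes 1 week, finish becomes 19.

1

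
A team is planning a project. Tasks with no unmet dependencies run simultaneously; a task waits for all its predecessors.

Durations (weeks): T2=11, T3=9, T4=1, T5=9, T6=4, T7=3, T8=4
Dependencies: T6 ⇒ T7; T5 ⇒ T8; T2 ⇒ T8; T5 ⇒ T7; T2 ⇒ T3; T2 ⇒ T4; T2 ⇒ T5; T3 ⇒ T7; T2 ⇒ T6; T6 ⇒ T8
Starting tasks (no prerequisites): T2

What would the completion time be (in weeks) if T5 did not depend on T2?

Original critical path: T2→T5→T8 = 11+9+4 = 24 ⇒ 24 weeks.
Without T2→T5, T5's earliest start moves from 11 to 0.
New critical path: T2→T3→T7 = 11+9+3 = 23 ⇒ 23 weeks.

23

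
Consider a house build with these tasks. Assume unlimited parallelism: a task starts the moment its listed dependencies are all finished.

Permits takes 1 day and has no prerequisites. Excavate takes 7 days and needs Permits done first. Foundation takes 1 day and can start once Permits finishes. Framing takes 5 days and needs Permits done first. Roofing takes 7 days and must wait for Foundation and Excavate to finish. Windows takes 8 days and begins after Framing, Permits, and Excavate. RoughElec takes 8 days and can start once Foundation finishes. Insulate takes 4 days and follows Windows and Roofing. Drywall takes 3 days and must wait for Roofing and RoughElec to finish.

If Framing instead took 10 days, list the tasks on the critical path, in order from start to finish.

The binding path is Permits→Excavate→Windows→Insulate = 1+7+8+4 = 20; finish at 20 days.
The longest path through Framing is only 18 days, so Framing has float 2.
New critical path: Permits→Framing→Windows→Insulate = 1+10+8+4 = 23 ⇒ 23 days.

Permits, Framing, Windows, Insulate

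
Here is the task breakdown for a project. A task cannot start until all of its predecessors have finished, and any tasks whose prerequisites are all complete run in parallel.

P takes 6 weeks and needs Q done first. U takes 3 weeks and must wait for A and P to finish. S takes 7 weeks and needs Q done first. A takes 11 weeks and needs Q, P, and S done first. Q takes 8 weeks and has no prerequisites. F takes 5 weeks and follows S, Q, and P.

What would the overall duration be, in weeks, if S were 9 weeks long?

31

Actual critical path: Q→S→A→U = 8+7+11+3 = 29 ⇒ 29 weeks.
S lies on that path, so at 9 weeks the path becomes 31 weeks.
That remains the longest chain; total 31 weeks.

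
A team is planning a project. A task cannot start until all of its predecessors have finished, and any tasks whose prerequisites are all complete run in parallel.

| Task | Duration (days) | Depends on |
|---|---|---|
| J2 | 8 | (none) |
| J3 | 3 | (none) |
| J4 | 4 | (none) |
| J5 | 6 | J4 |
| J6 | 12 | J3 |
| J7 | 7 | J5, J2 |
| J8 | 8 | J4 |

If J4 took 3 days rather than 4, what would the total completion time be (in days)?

16

Actual critical path: J4→J5→J7 = 4+6+7 = 17 ⇒ 17 days.
J4 is on the critical path; changing it to 3 makes that path 16 days.
The critical path is still J4→J5→J7; finish is now 16 days.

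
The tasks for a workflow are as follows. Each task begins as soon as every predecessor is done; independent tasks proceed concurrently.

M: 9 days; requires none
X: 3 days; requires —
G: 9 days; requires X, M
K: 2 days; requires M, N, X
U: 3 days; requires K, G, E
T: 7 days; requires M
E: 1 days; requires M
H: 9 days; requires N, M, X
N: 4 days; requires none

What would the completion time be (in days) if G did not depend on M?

With the dependency in place, M→G→U = 9+9+3 = 21 sets the finish at 21 days.
Without M→G, G's earliest start moves from 9 to 3.
The longest chain is now M→H = 9+9 = 18, so the job takes 18 days.

18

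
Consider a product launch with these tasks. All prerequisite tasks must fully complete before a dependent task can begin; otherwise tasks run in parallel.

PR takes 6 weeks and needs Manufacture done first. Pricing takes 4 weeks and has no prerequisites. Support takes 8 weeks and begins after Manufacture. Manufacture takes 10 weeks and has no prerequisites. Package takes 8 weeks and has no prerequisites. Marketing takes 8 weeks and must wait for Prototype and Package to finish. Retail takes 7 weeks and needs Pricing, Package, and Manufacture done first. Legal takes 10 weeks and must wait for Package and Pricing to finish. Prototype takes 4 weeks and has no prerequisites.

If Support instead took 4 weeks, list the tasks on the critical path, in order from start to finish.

The binding path is Manufacture→Support = 10+8 = 18; finish at 18 weeks.
Support lies on that path, so at 4 weeks the path becomes 14 weeks.
The binding chain switches to Package→Legal = 8+10 = 18; finish 18 weeks.

Package, Legal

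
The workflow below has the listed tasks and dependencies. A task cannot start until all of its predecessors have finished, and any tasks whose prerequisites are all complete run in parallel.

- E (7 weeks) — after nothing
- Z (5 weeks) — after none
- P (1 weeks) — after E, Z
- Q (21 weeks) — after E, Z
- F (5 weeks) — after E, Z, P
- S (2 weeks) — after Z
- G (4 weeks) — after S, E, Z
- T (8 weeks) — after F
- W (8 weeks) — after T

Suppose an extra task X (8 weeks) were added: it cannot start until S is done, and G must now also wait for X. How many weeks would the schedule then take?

Originally the schedule takes 29 weeks.
With X inserted, G now waits for max(S, E, Z, X).
New critical path: E→P→F→T→W = 7+1+5+8+8 = 29 ⇒ 29 weeks.

29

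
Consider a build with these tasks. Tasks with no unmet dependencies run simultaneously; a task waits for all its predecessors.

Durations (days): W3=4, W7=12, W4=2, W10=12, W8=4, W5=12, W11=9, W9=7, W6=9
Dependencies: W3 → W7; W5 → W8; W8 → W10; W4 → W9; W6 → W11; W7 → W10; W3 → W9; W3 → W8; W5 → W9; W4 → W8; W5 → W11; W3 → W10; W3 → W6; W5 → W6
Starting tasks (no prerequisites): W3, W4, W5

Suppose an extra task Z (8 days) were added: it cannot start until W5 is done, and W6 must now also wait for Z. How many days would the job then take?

Originally the job takes 30 days.
With Z inserted, W6 now waits for max(W3, W5, Z).
New critical path: W5→Z→W6→W11 = 12+8+9+9 = 38 ⇒ 38 days.

38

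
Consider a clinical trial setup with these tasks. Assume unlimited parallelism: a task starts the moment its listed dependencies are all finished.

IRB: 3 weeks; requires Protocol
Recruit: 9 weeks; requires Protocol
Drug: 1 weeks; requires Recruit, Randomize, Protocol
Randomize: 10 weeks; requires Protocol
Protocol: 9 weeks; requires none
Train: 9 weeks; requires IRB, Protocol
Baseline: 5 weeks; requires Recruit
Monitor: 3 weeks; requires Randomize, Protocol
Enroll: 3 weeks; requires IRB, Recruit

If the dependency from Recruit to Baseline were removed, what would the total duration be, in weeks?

22

With the dependency in place, Protocol→Recruit→Baseline = 9+9+5 = 23 sets the finish at 23 weeks.
Without Recruit→Baseline, Baseline's earliest start moves from 18 to 0.
New critical path: Protocol→Randomize→Monitor = 9+10+3 = 22 ⇒ 22 weeks.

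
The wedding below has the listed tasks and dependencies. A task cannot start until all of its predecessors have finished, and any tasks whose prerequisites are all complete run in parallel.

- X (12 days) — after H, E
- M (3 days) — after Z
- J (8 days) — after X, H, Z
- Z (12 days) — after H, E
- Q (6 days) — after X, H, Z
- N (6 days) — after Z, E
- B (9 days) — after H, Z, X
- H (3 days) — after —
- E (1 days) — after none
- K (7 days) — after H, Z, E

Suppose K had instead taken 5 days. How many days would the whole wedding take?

Actual critical path: H→X→B = 3+12+9 = 24 ⇒ 24 days.
K has 2 days of float (longest path through it is 22).
That remains the longest chain; total 24 days.

24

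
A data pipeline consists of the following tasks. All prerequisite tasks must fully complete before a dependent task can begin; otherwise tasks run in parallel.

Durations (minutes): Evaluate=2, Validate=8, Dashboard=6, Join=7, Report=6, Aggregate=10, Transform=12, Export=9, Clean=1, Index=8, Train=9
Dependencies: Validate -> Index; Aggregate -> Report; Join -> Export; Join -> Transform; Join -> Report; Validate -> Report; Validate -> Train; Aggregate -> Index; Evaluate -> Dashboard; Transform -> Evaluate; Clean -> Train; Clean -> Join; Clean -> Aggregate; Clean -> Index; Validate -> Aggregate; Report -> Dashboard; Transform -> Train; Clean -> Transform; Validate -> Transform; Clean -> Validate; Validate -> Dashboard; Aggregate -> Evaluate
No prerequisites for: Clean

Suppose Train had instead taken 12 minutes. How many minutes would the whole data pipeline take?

Critical path before the change: Clean→Validate→Aggregate→Report→Dashboard = 1+8+10+6+6 = 31 giving 31 minutes.
Train is off the critical path — its longest chain is 30 minutes, giving 1 of slack.
Now Clean→Validate→Transform→Train = 1+8+12+12 = 33 is longest, so the finish becomes 33 minutes.

33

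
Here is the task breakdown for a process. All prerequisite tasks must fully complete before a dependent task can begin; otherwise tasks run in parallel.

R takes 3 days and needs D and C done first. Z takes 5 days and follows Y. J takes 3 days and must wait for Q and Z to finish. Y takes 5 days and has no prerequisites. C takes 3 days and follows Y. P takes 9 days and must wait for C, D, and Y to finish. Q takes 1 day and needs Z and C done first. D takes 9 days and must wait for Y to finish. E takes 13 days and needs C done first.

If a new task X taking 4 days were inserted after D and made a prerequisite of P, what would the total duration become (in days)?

27

Originally the plan takes 23 days.
With X inserted, P now waits for max(C, D, Y, X).
New critical path: Y→D→X→P = 5+9+4+9 = 27 ⇒ 27 days.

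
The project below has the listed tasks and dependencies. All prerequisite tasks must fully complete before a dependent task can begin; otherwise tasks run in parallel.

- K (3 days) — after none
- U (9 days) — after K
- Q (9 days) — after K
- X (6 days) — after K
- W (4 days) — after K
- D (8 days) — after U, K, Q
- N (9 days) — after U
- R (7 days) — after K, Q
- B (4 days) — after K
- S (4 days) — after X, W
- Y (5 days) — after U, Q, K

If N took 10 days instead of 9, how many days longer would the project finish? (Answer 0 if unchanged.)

1

As given, the longest chain is K→U→N = 3+9+9 = 21, so the finish is 21 days.
N lies on that path, so at 10 days the path becomes 22 days.
The critical path is still K→U→N; finish is now 22 days.
Change in finish: 22 − 21 = +1 days.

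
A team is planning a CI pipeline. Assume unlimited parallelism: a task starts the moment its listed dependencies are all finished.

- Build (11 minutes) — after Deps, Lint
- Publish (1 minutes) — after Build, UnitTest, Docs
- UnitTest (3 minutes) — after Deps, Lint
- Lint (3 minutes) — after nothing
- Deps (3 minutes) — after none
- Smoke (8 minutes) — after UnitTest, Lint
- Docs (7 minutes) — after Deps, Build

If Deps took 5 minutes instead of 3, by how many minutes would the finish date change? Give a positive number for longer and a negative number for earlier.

2

The binding path is Deps→Build→Docs→Publish = 3+11+7+1 = 22; finish at 22 minutes.
Deps is on the critical path; changing it to 5 makes that path 24 minutes.
No other chain overtakes it, so the finish is 24 minutes.
Change in finish: 24 − 22 = +2 minutes.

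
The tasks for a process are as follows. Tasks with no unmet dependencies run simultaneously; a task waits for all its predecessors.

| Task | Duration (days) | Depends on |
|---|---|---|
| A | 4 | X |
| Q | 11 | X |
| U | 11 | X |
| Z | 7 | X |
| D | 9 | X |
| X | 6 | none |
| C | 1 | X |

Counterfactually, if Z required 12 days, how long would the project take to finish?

18

Baseline: X→U = 6+11 = 17 → 17 days.
Z has 4 days of float (longest path through it is 13).
New critical path: X→Z = 6+12 = 18 ⇒ 18 days.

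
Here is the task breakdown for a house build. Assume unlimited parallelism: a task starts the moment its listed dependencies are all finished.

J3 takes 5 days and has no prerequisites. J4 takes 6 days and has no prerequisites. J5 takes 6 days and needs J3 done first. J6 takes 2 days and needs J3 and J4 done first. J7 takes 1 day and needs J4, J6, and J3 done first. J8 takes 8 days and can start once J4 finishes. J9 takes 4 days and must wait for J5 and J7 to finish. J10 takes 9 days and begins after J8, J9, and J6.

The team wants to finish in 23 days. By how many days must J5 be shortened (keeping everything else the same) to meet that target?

1

Current finish: 24 days; target: 23.
J5 is on every critical path, so each day cut from J5 cuts the finish by one (this holds down to a finish of 23).
Need 24 − 23 = 1 day off J5 → J5 becomes 5 days, finish becomes 23.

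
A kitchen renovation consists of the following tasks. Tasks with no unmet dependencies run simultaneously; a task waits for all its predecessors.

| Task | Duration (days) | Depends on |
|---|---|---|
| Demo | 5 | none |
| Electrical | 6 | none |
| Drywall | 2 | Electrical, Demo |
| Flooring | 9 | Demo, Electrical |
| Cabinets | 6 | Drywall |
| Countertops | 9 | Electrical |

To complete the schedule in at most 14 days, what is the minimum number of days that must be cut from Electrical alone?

Current finish: 15 days; target: 14.
Electrical is on every critical path, so each day cut from Electrical cuts the finish by one (this holds down to a finish of 14).
Need 15 − 14 = 1 day off Electrical → Electrical becomes 5 days, finish becomes 14.

1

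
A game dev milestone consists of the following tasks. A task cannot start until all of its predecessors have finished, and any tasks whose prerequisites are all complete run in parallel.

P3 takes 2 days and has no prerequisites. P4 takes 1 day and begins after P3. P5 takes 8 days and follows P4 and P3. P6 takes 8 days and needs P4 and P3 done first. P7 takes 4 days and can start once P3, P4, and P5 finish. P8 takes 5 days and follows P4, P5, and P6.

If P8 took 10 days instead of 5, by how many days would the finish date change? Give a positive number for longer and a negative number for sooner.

The binding path is P3→P4→P5→P8 = 2+1+8+5 = 16; finish at 16 days.
P8 is on the critical path; changing it to 10 makes that path 21 days.
The critical path is still P3→P4→P5→P8; finish is now 21 days.
Change in finish: 21 − 16 = +5 days.

5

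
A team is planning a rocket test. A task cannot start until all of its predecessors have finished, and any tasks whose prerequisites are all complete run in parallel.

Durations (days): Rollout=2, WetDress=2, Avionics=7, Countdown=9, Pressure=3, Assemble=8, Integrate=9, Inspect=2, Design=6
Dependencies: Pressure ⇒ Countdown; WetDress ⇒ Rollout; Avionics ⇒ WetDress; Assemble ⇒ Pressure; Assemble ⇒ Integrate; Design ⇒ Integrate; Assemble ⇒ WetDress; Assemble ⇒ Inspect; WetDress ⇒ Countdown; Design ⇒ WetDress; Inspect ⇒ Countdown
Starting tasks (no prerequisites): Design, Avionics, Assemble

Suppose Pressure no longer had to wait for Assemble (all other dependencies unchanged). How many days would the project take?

19

With the dependency in place, Assemble→Pressure→Countdown = 8+3+9 = 20 sets the finish at 20 days.
Without Assemble→Pressure, Pressure's earliest start moves from 8 to 0.
After: Assemble→WetDress→Countdown = 8+2+9 = 19 → 19 days.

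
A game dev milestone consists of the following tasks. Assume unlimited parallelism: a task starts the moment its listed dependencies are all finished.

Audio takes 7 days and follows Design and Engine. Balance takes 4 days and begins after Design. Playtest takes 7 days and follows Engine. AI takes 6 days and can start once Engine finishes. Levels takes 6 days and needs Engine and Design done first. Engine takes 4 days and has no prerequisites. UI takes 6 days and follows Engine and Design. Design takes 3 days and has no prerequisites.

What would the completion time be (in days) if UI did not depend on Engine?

11

With the dependency in place, Engine→Audio = 4+7 = 11 sets the finish at 11 days.
Without Engine→UI, UI's earliest start moves from 4 to 3.
After: Engine→Audio = 4+7 = 11 → 11 days.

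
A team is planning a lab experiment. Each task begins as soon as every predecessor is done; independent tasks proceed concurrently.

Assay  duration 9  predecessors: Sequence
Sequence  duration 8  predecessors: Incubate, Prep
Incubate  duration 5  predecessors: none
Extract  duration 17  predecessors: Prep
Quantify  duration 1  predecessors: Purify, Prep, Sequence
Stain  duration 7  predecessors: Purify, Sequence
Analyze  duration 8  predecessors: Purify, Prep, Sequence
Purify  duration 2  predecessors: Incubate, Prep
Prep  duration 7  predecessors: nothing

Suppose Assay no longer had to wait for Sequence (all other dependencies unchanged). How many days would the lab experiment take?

24

Before: longest chain Prep→Extract = 7+17 = 24, finish 24.
Without Sequence→Assay, Assay's earliest start moves from 15 to 0.
New critical path: Prep→Extract = 7+17 = 24 ⇒ 24 days.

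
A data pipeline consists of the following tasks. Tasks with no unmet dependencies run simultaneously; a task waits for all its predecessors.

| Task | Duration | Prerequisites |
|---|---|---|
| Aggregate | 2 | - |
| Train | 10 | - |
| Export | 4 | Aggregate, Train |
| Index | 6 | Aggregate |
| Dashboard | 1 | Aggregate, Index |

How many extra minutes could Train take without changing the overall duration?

Train→Export = 10+4 = 14 sets the makespan at 14 minutes.
Train finishes as early as 10 and must finish by 10.
Float = 14 − 14 = 0.

0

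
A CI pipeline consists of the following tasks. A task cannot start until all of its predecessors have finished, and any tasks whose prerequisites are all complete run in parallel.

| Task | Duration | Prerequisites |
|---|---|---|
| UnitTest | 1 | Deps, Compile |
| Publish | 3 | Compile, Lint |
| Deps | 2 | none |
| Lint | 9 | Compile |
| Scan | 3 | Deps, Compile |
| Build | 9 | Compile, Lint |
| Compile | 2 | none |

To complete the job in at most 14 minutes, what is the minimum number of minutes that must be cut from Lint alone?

Current finish: 20 minutes; target: 14.
Lint is on every critical path, so each minute cut from Lint cuts the finish by one (this holds down to a finish of 12).
Need 20 − 14 = 6 minutes off Lint → Lint becomes 3 minutes, finish becomes 14.

6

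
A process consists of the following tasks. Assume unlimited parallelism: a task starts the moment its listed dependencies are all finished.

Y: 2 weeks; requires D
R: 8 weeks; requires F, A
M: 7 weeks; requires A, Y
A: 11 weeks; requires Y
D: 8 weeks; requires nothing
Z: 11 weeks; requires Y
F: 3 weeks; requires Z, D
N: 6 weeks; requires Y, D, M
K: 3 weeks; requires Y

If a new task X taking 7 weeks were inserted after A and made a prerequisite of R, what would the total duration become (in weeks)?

Originally the job takes 34 weeks.
With X inserted, R now waits for max(F, A, X).
New critical path: D→Y→A→X→R = 8+2+11+7+8 = 36 ⇒ 36 weeks.

36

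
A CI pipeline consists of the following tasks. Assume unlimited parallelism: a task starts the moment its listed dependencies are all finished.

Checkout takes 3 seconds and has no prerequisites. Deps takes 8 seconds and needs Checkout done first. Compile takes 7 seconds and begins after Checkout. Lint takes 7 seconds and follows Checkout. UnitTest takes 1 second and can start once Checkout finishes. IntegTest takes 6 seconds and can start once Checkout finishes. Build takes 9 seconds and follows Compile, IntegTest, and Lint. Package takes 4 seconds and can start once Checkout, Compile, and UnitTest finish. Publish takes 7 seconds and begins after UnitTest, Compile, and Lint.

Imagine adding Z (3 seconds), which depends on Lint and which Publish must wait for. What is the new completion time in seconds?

Originally the CI pipeline takes 19 seconds.
With Z inserted, Publish now waits for max(UnitTest, Compile, Lint, Z).
New critical path: Checkout→Lint→Z→Publish = 3+7+3+7 = 20 ⇒ 20 seconds.

20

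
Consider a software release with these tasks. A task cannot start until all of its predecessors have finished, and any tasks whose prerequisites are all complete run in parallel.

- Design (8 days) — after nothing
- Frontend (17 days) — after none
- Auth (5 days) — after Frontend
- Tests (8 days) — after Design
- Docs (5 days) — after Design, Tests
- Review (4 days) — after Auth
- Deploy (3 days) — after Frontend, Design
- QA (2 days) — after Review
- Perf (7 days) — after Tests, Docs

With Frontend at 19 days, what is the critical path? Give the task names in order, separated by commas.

Frontend, Auth, Review, QA

Actual critical path: Frontend→Auth→Review→QA = 17+5+4+2 = 28 ⇒ 28 days.
Frontend is on the critical path; changing it to 19 makes that path 30 days.
That remains the longest chain; total 30 days.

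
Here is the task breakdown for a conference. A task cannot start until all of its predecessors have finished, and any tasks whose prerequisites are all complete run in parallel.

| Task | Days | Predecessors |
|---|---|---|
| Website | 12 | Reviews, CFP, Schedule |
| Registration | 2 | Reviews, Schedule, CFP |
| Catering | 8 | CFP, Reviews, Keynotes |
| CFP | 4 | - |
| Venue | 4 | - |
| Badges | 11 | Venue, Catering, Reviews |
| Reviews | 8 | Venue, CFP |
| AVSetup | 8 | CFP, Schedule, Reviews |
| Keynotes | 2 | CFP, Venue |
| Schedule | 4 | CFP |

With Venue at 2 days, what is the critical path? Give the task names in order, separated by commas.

CFP, Reviews, Catering, Badges

Baseline: Venue→Reviews→Catering→Badges = 4+8+8+11 = 31 → 31 days.
Venue is on the critical path; changing it to 2 makes that path 29 days.
Now CFP→Reviews→Catering→Badges = 4+8+8+11 = 31 is longest, so the finish becomes 31 days.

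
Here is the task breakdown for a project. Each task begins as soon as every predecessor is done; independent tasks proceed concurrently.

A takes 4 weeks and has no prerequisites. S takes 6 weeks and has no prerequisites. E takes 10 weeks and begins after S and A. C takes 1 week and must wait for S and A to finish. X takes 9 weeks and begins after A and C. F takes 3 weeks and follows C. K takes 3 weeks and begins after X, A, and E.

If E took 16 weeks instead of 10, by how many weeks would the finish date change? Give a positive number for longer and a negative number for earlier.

Baseline: S→E→K = 6+10+3 = 19 → 19 weeks.
Since E is critical, the +6 change carries straight to that chain (now 25 weeks).
The critical path is still S→E→K; finish is now 25 weeks.
Change in finish: 25 − 19 = +6 weeks.

6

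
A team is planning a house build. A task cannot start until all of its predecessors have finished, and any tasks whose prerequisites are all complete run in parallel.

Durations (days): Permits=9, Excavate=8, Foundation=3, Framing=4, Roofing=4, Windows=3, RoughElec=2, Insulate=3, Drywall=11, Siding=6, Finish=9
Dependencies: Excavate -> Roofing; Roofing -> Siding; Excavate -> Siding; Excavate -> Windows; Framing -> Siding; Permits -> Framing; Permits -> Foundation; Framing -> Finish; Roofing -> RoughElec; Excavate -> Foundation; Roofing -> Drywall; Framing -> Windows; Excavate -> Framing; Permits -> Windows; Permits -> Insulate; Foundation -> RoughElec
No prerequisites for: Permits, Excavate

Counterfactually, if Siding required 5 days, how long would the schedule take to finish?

Baseline: Excavate→Roofing→Drywall = 8+4+11 = 23 → 23 days.
Siding has 4 days of float (longest path through it is 19).
That remains the longest chain; total 23 days.

23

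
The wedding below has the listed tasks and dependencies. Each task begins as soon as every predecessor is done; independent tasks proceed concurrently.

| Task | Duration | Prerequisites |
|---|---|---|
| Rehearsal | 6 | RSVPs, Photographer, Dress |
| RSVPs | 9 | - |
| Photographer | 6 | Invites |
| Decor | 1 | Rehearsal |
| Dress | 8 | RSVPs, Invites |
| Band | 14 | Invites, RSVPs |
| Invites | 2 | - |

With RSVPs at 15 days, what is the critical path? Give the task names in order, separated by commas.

RSVPs, Dress, Rehearsal, Decor

As given, the longest chain is RSVPs→Dress→Rehearsal→Decor = 9+8+6+1 = 24, so the finish is 24 days.
RSVPs is on the critical path; changing it to 15 makes that path 30 days.
The critical path is still RSVPs→Dress→Rehearsal→Decor; finish is now 30 days.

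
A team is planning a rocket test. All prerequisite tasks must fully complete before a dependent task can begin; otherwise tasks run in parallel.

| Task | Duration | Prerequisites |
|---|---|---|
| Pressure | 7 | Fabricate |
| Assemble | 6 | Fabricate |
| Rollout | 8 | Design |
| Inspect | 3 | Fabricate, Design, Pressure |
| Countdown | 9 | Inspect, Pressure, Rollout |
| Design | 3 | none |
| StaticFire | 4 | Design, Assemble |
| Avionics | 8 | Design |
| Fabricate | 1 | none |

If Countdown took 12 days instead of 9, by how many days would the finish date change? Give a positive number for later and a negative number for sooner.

The binding path is Design→Rollout→Countdown = 3+8+9 = 20; finish at 20 days.
Countdown lies on that path, so at 12 days the path becomes 23 days.
The critical path is still Design→Rollout→Countdown; finish is now 23 days.
Change in finish: 23 − 20 = +3 days.

3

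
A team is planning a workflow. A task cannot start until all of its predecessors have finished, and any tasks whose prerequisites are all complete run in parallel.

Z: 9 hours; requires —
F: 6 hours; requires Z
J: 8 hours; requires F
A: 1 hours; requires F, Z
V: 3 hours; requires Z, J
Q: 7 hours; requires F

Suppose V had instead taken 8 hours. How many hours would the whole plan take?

31

Critical path before the change: Z→F→J→V = 9+6+8+3 = 26 giving 26 hours.
V is on the critical path; changing it to 8 makes that path 31 hours.
The critical path is still Z→F→J→V; finish is now 31 hours.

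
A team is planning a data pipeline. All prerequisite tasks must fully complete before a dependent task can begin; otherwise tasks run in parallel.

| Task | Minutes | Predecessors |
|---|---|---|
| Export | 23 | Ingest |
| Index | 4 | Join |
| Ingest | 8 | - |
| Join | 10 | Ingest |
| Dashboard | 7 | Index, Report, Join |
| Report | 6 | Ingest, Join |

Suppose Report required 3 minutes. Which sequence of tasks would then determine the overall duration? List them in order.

Ingest, Export

Actual critical path: Ingest→Join→Report→Dashboard = 8+10+6+7 = 31 ⇒ 31 minutes.
Since Report is critical, the -3 change carries straight to that chain (now 28 minutes).
New critical path: Ingest→Export = 8+23 = 31 ⇒ 31 minutes.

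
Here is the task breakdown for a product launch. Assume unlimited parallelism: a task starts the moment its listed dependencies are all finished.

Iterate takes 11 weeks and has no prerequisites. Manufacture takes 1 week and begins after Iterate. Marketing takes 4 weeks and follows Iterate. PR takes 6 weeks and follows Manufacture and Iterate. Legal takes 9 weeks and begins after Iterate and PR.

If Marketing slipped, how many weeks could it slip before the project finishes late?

12

Critical path: Iterate→Manufacture→PR→Legal = 11+1+6+9 = 27, so the finish is 27 weeks.
Longest path through Marketing: 15 weeks (earliest finish 15, latest finish 27).
Slack of Marketing = 23 − 11 = 12 weeks.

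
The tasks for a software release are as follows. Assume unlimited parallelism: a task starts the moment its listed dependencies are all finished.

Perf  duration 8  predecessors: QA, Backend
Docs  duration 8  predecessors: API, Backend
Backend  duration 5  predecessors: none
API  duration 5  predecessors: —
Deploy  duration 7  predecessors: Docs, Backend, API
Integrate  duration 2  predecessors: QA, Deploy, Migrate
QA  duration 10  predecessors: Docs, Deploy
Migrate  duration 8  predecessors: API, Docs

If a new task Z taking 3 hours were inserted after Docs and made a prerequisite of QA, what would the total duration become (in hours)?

38

Originally the schedule takes 38 hours.
With Z inserted, QA now waits for max(Docs, Deploy, Z).
New critical path: Backend→Docs→Deploy→QA→Perf = 5+8+7+10+8 = 38 ⇒ 38 hours.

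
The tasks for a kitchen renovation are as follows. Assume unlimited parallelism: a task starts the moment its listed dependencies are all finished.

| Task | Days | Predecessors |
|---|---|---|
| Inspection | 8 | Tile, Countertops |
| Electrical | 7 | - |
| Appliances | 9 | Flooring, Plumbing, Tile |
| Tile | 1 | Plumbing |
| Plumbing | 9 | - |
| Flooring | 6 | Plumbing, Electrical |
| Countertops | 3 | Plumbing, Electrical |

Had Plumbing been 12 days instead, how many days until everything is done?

27

The binding path is Plumbing→Flooring→Appliances = 9+6+9 = 24; finish at 24 days.
Plumbing is on the critical path; changing it to 12 makes that path 27 days.
No other chain overtakes it, so the finish is 27 days.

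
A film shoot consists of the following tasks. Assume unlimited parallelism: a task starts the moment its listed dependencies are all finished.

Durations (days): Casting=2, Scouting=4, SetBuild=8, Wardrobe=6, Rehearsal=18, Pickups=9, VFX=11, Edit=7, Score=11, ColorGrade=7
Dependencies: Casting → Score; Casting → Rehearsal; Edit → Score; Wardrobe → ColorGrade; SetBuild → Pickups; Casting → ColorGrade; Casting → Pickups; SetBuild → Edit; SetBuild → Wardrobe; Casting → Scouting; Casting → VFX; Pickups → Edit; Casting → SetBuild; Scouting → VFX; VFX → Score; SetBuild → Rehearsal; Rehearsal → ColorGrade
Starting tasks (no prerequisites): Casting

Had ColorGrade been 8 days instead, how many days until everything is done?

37

The binding path is Casting→SetBuild→Pickups→Edit→Score = 2+8+9+7+11 = 37; finish at 37 days.
The longest path through ColorGrade is only 35 days, so ColorGrade has float 2.
No other chain overtakes it, so the finish is 37 days.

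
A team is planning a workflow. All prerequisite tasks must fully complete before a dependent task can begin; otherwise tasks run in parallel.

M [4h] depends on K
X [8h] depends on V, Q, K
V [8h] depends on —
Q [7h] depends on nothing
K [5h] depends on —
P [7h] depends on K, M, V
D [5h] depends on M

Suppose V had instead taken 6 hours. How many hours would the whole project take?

16

As given, the longest chain is V→X = 8+8 = 16, so the finish is 16 hours.
Since V is critical, the -2 change carries straight to that chain (now 14 hours).
New critical path: K→M→P = 5+4+7 = 16 ⇒ 16 hours.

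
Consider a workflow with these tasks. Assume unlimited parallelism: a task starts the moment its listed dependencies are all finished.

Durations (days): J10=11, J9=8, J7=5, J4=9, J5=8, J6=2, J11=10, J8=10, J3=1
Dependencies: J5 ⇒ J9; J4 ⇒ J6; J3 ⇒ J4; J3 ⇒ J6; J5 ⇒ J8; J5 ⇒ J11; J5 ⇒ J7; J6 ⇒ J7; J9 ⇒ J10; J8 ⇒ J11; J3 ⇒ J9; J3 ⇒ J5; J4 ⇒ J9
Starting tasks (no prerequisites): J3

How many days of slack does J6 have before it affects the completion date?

12

J3→J4→J9→J10 = 1+9+8+11 = 29 sets the makespan at 29 days.
J6 finishes as early as 12 and must finish by 24.
Float = 29 − 17 = 12.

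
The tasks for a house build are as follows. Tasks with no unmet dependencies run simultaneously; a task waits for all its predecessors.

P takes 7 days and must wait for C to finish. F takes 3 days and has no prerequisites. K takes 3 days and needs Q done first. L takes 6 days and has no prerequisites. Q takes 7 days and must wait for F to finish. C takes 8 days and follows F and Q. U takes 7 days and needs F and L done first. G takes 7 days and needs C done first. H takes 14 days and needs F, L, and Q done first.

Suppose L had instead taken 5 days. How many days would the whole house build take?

Actual critical path: F→Q→C→G = 3+7+8+7 = 25 ⇒ 25 days.
L has 5 days of float (longest path through it is 20).
The critical path is still F→Q→C→G; finish is now 25 days.

25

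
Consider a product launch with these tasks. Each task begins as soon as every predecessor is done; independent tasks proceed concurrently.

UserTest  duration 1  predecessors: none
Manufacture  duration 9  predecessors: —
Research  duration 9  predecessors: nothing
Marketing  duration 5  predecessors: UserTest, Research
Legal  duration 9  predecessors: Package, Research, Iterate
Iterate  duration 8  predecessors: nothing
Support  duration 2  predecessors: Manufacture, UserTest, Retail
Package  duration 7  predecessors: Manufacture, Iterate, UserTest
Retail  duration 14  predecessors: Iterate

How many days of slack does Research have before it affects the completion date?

7

Critical path: Manufacture→Package→Legal = 9+7+9 = 25, so the finish is 25 days.
Longest path through Research: 18 days (earliest finish 9, latest finish 16).
So Research can slip 16 − 9 = 7 days.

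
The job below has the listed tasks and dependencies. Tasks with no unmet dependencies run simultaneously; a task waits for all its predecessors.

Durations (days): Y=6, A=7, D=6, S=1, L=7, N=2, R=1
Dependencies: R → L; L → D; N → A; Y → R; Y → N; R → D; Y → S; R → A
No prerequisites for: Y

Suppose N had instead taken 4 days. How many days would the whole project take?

The binding path is Y→R→L→D = 6+1+7+6 = 20; finish at 20 days.
N is off the critical path — its longest chain is 15 days, giving 5 of slack.
That remains the longest chain; total 20 days.

20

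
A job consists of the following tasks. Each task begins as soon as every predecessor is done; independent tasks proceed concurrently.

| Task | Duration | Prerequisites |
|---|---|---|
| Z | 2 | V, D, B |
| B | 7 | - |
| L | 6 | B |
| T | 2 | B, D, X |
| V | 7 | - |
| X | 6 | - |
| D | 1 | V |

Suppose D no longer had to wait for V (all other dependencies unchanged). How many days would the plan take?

Before: longest chain B→L = 7+6 = 13, finish 13.
Without V→D, D's earliest start moves from 7 to 0.
The longest chain is now B→L = 7+6 = 13, so the plan takes 13 days.

13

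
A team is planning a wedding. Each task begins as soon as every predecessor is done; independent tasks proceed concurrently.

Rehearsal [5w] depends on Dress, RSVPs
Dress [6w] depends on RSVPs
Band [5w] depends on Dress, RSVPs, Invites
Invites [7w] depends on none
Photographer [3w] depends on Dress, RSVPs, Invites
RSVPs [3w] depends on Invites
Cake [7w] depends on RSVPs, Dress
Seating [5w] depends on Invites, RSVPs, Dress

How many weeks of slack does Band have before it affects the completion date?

2

The longest chain is Invites→RSVPs→Dress→Cake = 7+3+6+7 = 23; overall finish 23 weeks.
The longest chain containing Band totals 21 weeks.
Float = 23 − 21 = 2.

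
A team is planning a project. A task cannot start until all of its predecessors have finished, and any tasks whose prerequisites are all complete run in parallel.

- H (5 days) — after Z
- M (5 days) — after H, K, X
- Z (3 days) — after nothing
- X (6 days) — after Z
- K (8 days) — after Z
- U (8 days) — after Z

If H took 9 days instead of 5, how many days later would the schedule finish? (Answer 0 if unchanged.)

1

The binding path is Z→K→M = 3+8+5 = 16; finish at 16 days.
The longest path through H is only 13 days, so H has float 3.
New critical path: Z→H→M = 3+9+5 = 17 ⇒ 17 days.
Change in finish: 17 − 16 = +1 days.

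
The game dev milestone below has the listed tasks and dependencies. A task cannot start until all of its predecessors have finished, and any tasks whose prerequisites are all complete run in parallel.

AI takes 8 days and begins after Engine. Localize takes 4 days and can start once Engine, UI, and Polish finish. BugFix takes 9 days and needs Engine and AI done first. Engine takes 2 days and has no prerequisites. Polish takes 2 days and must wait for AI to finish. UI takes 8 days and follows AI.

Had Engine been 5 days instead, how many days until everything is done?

Actual critical path: Engine→AI→UI→Localize = 2+8+8+4 = 22 ⇒ 22 days.
Engine lies on that path, so at 5 days the path becomes 25 days.
The critical path is still Engine→AI→UI→Localize; finish is now 25 days.

25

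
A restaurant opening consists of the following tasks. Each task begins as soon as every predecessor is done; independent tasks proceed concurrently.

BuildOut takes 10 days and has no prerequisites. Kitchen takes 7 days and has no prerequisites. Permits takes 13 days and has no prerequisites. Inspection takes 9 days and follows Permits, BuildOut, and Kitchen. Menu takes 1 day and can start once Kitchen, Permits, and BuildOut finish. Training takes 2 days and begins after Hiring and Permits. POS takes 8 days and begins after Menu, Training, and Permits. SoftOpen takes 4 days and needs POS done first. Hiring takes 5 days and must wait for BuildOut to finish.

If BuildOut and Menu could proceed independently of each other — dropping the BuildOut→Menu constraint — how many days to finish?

29

Original critical path: BuildOut→Hiring→Training→POS→SoftOpen = 10+5+2+8+4 = 29 ⇒ 29 days.
Dropping BuildOut→Menu doesn't change Menu's earliest start (13); another predecessor still binds.
After: BuildOut→Hiring→Training→POS→SoftOpen = 10+5+2+8+4 = 29 → 29 days.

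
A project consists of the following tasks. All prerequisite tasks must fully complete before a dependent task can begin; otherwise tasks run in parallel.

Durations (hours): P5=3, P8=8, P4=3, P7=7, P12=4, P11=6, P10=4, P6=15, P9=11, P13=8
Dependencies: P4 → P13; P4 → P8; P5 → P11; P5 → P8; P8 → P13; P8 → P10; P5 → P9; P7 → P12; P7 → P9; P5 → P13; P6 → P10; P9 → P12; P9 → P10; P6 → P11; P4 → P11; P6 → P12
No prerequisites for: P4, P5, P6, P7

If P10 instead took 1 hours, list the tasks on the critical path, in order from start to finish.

The binding path is P7→P9→P10 = 7+11+4 = 22; finish at 22 hours.
P10 is on the critical path; changing it to 1 makes that path 19 hours.
The binding chain switches to P7→P9→P12 = 7+11+4 = 22; finish 22 hours.

P7, P9, P12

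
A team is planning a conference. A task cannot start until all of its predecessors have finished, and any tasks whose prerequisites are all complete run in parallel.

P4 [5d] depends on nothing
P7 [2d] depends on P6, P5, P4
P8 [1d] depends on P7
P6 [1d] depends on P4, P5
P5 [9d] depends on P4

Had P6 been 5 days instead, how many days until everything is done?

22

As given, the longest chain is P4→P5→P6→P7→P8 = 5+9+1+2+1 = 18, so the finish is 18 days.
P6 lies on that path, so at 5 days the path becomes 22 days.
The critical path is still P4→P5→P6→P7→P8; finish is now 22 days.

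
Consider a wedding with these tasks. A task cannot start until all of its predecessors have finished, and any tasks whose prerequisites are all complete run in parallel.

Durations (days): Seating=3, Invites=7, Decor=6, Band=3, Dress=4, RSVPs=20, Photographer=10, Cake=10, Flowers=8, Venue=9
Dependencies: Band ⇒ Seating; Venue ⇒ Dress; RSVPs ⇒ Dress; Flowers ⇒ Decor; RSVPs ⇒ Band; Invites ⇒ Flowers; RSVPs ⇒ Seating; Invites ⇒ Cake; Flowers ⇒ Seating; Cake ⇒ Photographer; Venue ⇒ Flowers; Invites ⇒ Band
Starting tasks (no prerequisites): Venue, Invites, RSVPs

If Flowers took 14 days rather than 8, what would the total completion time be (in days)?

As given, the longest chain is Invites→Cake→Photographer = 7+10+10 = 27, so the finish is 27 days.
Flowers is off the critical path — its longest chain is 23 days, giving 4 of slack.
New critical path: Venue→Flowers→Decor = 9+14+6 = 29 ⇒ 29 days.

29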